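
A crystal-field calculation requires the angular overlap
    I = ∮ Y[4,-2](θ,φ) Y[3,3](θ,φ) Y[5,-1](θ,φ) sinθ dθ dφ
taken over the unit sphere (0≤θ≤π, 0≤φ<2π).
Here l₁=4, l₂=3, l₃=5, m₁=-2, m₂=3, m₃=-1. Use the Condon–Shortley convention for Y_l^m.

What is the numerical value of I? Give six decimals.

m-sum 0 ✓  L=12 even ✓  1≤5≤7 ✓
Π(2lᵢ+1) = 9×7×11 = 693
triangle coeff Δ(4,3,5) = 1/180180
Σ_t [0,2]: t=0:+1/576 t=1:−1/144 t=2:+1/576 = -1/288
(3j)²=20/1001 [(4 3 5; 0 0 0)], sign=+1
Σ_t [2,2]: t=2:+1/2304 = 1/2304
(3j)²=75/4004 [(4 3 5; -2 3 -1)], sign=+1
⇒ 4πI² = 3375/13013
I = (+1)√(3375/13013/(4π)) = 0.14366244

0.143662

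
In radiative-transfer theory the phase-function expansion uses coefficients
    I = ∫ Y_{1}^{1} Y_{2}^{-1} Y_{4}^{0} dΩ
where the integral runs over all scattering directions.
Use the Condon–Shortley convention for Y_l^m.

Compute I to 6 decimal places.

0.000000

|1−2|≤4≤1+2 violated ⇒ I = 0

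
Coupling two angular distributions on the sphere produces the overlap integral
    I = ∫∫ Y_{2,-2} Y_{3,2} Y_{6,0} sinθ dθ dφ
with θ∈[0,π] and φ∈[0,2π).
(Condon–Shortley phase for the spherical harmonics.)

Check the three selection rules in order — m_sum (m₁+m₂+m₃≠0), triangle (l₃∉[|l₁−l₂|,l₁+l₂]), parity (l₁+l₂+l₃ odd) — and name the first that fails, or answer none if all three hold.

azimuthal sum: -2 + 2 + 0 = 0  ✓
1 ≤ 6 ≤ 5 (triangle on l)  ✗
L = 2 + 3 + 6 = 11 (odd)

triangle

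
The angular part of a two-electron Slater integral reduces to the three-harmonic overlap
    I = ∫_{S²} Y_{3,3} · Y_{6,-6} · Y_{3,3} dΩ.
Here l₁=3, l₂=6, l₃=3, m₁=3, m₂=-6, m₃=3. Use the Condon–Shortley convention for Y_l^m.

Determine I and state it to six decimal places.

Checks pass: Σm=0; 12 even; l₃=3∈[3,9].
(2·3+1)(2·6+1)(2·3+1) = 637
Δ: 6! 0! 6! / 13! → 1/12012
sum: t=3:−1/1296 = -1/1296
3j²(3 6 3; 0 0 0) = Δ·Π!·Σ² = 100/3003  (sign +1)
sum: t=0:+1/518400 = 1/518400
3j²(3 6 3; 3 -6 3) = Δ·Π!·Σ² = 1/13  (sign +1)
combine: 4πI² = 637·100/3003·1/13 = 700/429
take √, sign +1: I = 0.36034246

0.360342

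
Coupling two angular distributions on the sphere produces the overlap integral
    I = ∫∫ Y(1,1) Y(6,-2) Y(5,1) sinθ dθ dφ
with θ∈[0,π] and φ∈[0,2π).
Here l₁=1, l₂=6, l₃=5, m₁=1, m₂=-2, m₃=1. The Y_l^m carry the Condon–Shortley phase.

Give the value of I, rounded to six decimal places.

0.216205

m-sum 0 ✓  L=12 even ✓  5≤5≤7 ✓
Π(2lᵢ+1) = 3×13×11 = 429
triangle coeff Δ(1,6,5) = 1/858
Σ_t [1,1]: t=1:−1/14400 = -1/14400
(3j)²=6/143 [(1 6 5; 0 0 0)], sign=+1
Σ_t [0,0]: t=0:+1/34560 = 1/34560
(3j)²=14/429 [(1 6 5; 1 -2 1)], sign=+1
⇒ 4πI² = 84/143
I = (+1)√(84/143/(4π)) = 0.21620548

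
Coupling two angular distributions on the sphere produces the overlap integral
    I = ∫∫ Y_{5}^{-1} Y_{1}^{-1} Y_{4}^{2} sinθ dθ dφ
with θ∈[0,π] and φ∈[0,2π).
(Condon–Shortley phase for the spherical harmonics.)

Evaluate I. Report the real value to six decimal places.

Checks pass: Σm=0; 10 even; l₃=4∈[4,6].
(2·5+1)(2·1+1)(2·4+1) = 297
Δ: 2! 8! 0! / 11! → 1/495
sum: t=1:−1/576 = -1/576
3j²(5 1 4; 0 0 0) = Δ·Π!·Σ² = 5/99  (sign -1)
sum: t=0:+1/2880 = 1/2880
3j²(5 1 4; -1 -1 2) = Δ·Π!·Σ² = 2/165  (sign +1)
combine: 4πI² = 297·5/99·2/165 = 2/11
take √, sign -1: I = -0.12028562

-0.120286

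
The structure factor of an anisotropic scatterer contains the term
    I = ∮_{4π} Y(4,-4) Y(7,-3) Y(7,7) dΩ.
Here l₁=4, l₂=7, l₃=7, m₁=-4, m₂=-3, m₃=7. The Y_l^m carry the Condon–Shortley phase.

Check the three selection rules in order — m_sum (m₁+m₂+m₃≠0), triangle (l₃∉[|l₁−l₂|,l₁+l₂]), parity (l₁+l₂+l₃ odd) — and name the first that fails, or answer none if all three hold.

Σmᵢ = 0  ✓
l₃∈[|l₁−l₂|,l₁+l₂]=[3,11], have l₃=7  ✓
Σlᵢ = 18 ⇒ even  ✓

none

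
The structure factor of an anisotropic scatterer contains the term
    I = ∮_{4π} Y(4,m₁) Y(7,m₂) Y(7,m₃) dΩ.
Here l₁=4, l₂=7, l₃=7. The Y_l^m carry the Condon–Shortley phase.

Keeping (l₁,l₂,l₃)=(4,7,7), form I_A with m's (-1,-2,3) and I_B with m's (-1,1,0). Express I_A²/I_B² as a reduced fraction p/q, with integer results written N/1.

62500/5103

Shared (l₁,l₂,l₃)=(4,7,7): N and (l;000)² cancel in I_A²/I_B².
A: Δ = 4!·4!·10!/19! = 1/58198140; Racah Σ t=1..4: t=1:−1/2488320 t=2:+1/725760 t=3:−1/1935360 t=4:+1/52254720 = 5/10450944; ⇒ 3j(4 7 7; -1 -2 3)² = 31250/2909907, sgn +1
B: Δ = 4!·4!·10!/19! = 1/58198140; Racah Σ t=1..4: t=1:−1/4354560 t=2:+1/414720 t=3:−1/345600 t=4:+1/2488320 = -1/3225600; ⇒ 3j(4 7 7; -1 1 0)² = 81/92378, sgn +1
I_A²/I_B² = (31250/2909907)/(81/92378) = 62500/5103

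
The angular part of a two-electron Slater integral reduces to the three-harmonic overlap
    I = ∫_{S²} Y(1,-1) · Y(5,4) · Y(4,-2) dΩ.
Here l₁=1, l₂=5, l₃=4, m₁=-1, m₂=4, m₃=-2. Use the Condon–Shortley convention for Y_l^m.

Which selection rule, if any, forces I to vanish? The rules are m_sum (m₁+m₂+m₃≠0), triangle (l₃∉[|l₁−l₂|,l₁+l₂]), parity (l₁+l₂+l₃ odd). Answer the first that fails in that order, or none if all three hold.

m_sum

azimuthal sum: -1 + 4 − 2 = 1  ✗
4 ≤ 4 ≤ 6 (triangle on l)
L = 1 + 5 + 4 = 10 (even)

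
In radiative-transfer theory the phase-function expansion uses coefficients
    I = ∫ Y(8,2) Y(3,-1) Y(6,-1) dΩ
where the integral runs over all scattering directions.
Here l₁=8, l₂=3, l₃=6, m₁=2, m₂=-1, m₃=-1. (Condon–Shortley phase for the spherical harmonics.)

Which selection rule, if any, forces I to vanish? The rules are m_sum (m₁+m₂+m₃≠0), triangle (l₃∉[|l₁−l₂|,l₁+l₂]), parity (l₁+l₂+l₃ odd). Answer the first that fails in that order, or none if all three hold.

parity

azimuthal sum: 2 − 1 − 1 = 0  ✓
5 ≤ 6 ≤ 11 (triangle on l)  ✓
L = 8 + 3 + 6 = 17 (odd)  ✗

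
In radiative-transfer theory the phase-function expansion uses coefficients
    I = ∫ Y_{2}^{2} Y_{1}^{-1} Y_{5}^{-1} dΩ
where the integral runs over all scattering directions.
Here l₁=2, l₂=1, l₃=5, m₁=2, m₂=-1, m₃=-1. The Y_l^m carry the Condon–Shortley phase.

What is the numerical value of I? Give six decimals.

|2−1|≤5≤2+1 violated ⇒ I = 0

0.000000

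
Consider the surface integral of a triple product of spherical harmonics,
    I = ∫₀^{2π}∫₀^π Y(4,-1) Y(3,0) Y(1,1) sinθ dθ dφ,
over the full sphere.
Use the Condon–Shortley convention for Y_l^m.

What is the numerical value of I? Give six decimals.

-0.194664

m-sum 0 ✓  L=8 even ✓  1≤1≤7 ✓
Π(2lᵢ+1) = 9×7×3 = 189
triangle coeff Δ(4,3,1) = 1/252
Σ_t [3,3]: t=3:−1/36 = -1/36
(3j)²=4/63 [(4 3 1; 0 0 0)], sign=+1
Σ_t [3,3]: t=3:−1/72 = -1/72
(3j)²=5/126 [(4 3 1; -1 0 1)], sign=-1
⇒ 4πI² = 10/21
I = (-1)√(10/21/(4π)) = -0.19466390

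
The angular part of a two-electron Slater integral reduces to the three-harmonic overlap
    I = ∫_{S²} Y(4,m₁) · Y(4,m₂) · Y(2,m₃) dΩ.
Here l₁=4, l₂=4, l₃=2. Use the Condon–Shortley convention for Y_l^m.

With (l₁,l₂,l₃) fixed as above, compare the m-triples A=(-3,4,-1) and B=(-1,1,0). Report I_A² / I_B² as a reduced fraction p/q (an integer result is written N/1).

Shared (l₁,l₂,l₃)=(4,4,2): N and (l;000)² cancel in I_A²/I_B².
A: Δ = 6!·2!·2!/11! = 1/13860; Racah Σ t=6..6: t=6:+1/1440 = 1/1440; ⇒ 3j(4 4 2; -3 4 -1)² = 7/165, sgn -1
B: Δ = 6!·2!·2!/11! = 1/13860; Racah Σ t=3..5: t=3:−1/144 t=4:+1/48 t=5:−1/480 = 17/1440; ⇒ 3j(4 4 2; -1 1 0)² = 289/13860, sgn +1
I_A²/I_B² = (7/165)/(289/13860) = 588/289

588/289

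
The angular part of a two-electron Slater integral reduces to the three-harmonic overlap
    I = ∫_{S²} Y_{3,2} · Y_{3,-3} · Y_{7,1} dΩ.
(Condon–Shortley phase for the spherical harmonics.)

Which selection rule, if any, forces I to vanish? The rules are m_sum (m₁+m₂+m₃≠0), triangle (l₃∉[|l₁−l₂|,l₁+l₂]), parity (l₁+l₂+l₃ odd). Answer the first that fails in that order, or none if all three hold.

azimuthal sum: 2 − 3 + 1 = 0  ✓
0 ≤ 7 ≤ 6 (triangle on l)  ✗
L = 3 + 3 + 7 = 13 (odd)

triangle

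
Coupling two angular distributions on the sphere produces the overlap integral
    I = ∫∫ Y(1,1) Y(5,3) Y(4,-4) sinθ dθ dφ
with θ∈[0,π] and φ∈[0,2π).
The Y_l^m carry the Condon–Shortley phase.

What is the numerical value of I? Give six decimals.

Checks pass: Σm=0; 10 even; l₃=4∈[4,6].
(2·1+1)(2·5+1)(2·4+1) = 297
Δ: 2! 0! 8! / 11! → 1/495
sum: t=1:−1/576 = -1/576
3j²(1 5 4; 0 0 0) = Δ·Π!·Σ² = 5/99  (sign -1)
sum: t=0:+1/80640 = 1/80640
3j²(1 5 4; 1 3 -4) = Δ·Π!·Σ² = 1/495  (sign +1)
combine: 4πI² = 297·5/99·1/495 = 1/33
take √, sign -1: I = -0.04910640

-0.049106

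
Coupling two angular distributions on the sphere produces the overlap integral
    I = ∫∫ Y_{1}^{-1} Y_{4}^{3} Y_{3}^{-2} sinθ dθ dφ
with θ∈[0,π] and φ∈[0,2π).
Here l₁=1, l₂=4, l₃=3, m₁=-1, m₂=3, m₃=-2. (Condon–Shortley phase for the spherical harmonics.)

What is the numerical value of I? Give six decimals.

-0.282095

Checks pass: Σm=0; 8 even; l₃=3∈[3,5].
(2·1+1)(2·4+1)(2·3+1) = 189
Δ: 2! 0! 6! / 9! → 1/252
sum: t=1:−1/36 = -1/36
3j²(1 4 3; 0 0 0) = Δ·Π!·Σ² = 4/63  (sign +1)
sum: t=2:+1/240 = 1/240
3j²(1 4 3; -1 3 -2) = Δ·Π!·Σ² = 1/12  (sign -1)
combine: 4πI² = 189·4/63·1/12 = 1/1
take √, sign -1: I = -0.28209479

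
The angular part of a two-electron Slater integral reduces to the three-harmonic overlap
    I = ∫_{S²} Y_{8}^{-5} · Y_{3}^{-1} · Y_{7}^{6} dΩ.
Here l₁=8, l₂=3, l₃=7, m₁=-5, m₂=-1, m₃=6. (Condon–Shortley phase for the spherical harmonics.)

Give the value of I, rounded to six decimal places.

m-sum 0 ✓  L=18 even ✓  5≤7≤11 ✓
Π(2lᵢ+1) = 17×7×15 = 1785
triangle coeff Δ(8,3,7) = 1/5290740
Σ_t [1,3]: t=1:−1/7257600 t=2:+1/2073600 t=3:−1/7257600 = 1/4838400
(3j)²=252/20995 [(8 3 7; 0 0 0)], sign=-1
Σ_t [1,2]: t=1:−1/2874009600 t=2:+1/319334400 = 1/359251200
(3j)²=1664/101745 [(8 3 7; -5 -1 6)], sign=-1
⇒ 4πI² = 10752/30685
I = (+1)√(10752/30685/(4π)) = 0.16698468

0.166985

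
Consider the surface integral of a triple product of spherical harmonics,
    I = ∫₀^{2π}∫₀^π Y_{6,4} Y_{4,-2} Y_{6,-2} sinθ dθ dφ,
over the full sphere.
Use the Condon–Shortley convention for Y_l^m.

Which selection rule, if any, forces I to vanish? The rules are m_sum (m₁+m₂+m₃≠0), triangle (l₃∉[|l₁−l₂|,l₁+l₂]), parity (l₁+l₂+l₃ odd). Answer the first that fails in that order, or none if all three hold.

none

Σmᵢ = 0  ✓
l₃∈[|l₁−l₂|,l₁+l₂]=[2,10], have l₃=6  ✓
Σlᵢ = 16 ⇒ even  ✓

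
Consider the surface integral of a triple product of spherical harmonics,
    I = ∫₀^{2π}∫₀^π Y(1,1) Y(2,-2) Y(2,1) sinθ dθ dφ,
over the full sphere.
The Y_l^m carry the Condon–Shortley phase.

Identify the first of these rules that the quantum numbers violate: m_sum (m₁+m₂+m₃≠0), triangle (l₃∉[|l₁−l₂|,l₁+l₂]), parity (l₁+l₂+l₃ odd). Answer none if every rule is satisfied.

parity

m₁+m₂+m₃ = 1 − 2 + 1 = 0  ✓
triangle: |1−2|=1 ≤ l₃=2 ≤ 1+2=3  ✓
parity: l₁+l₂+l₃ = 5 is odd  ✗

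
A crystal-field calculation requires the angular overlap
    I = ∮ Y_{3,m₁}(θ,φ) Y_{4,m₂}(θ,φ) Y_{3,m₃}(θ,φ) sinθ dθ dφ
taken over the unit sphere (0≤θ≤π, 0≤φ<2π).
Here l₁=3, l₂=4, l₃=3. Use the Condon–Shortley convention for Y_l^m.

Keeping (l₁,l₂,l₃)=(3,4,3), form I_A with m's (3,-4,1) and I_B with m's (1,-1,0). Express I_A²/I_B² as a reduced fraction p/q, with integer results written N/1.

14/5

Shared (l₁,l₂,l₃)=(3,4,3): N and (l;000)² cancel in I_A²/I_B².
A: Δ = 4!·2!·4!/11! = 1/34650; Racah Σ t=0..0: t=0:+1/1152 = 1/1152; ⇒ 3j(3 4 3; 3 -4 1)² = 1/33, sgn +1
B: Δ = 4!·2!·4!/11! = 1/34650; Racah Σ t=0..2: t=0:+1/288 t=1:−1/24 t=2:+1/48 = -5/288; ⇒ 3j(3 4 3; 1 -1 0)² = 5/462, sgn +1
I_A²/I_B² = (1/33)/(5/462) = 14/5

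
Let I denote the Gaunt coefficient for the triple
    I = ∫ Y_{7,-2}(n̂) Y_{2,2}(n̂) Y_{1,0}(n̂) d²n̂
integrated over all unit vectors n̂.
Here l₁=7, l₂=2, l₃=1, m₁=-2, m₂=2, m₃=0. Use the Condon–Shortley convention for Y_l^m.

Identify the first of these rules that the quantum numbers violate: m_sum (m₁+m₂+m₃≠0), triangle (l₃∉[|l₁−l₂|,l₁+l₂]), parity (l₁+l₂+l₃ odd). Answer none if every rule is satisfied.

azimuthal sum: -2 + 2 + 0 = 0  ✓
5 ≤ 1 ≤ 9 (triangle on l)  ✗
L = 7 + 2 + 1 = 10 (even)

triangle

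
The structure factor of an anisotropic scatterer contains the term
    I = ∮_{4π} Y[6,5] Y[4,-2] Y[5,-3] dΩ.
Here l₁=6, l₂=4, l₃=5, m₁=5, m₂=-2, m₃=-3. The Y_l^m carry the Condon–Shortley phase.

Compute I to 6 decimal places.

0.000000

l₁+l₂+l₃=15 is odd: 3j(l;000)=0 ⇒ I=0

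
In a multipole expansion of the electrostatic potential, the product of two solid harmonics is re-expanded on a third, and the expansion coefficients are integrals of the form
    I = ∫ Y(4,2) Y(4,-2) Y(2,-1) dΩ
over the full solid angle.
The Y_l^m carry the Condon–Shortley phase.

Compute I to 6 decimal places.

0.000000

2 − 2 − 1 = -1 ≠ 0: azimuthal integral kills it; I = 0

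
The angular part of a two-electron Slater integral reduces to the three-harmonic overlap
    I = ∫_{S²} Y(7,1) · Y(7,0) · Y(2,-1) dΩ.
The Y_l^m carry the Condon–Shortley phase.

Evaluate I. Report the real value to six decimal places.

-0.026159

m-sum 0 ✓  L=16 even ✓  0≤2≤14 ✓
Π(2lᵢ+1) = 15×15×5 = 1125
triangle coeff Δ(7,7,2) = 1/185640
Σ_t [5,7]: t=5:−1/2419200 t=6:+1/518400 t=7:−1/2419200 = 1/907200
(3j)²=56/3315 [(7 7 2; 0 0 0)], sign=+1
Σ_t [5,6]: t=5:−1/1209600 t=6:+1/1036800 = 1/7257600
(3j)²=1/2210 [(7 7 2; 1 0 -1)], sign=-1
⇒ 4πI² = 420/48841
I = (-1)√(420/48841/(4π)) = -0.02615938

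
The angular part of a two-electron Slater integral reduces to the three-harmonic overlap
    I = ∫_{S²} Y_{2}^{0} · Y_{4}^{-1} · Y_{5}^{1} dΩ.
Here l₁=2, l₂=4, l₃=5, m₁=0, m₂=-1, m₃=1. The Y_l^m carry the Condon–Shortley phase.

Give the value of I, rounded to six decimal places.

l₁+l₂+l₃=11 is odd: 3j(l;000)=0 ⇒ I=0

0.000000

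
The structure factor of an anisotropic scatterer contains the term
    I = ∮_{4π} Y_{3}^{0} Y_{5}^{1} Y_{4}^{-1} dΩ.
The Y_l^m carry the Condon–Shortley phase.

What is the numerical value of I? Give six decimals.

m-sum 0 ✓  L=12 even ✓  2≤4≤8 ✓
Π(2lᵢ+1) = 7×11×9 = 693
triangle coeff Δ(3,5,4) = 1/180180
Σ_t [1,3]: t=1:−1/576 t=2:+1/144 t=3:−1/576 = 1/288
(3j)²=20/1001 [(3 5 4; 0 0 0)], sign=+1
Σ_t [1,3]: t=1:−1/1440 t=2:+1/192 t=3:−1/432 = 19/8640
(3j)²=361/30030 [(3 5 4; 0 1 -1)], sign=-1
⇒ 4πI² = 2166/13013
I = (-1)√(2166/13013/(4π)) = -0.11508947

-0.115089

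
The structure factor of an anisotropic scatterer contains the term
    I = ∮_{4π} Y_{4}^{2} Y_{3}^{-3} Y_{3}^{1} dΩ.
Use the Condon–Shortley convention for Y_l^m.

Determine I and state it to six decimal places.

-0.188451

m-sum 0 ✓  L=10 even ✓  1≤3≤7 ✓
Π(2lᵢ+1) = 9×7×7 = 441
triangle coeff Δ(4,3,3) = 1/34650
Σ_t [1,3]: t=1:−1/72 t=2:+1/16 t=3:−1/72 = 5/144
(3j)²=2/77 [(4 3 3; 0 0 0)], sign=-1
Σ_t [0,0]: t=0:+1/192 = 1/192
(3j)²=3/77 [(4 3 3; 2 -3 1)], sign=+1
⇒ 4πI² = 54/121
I = (-1)√(54/121/(4π)) = -0.18845135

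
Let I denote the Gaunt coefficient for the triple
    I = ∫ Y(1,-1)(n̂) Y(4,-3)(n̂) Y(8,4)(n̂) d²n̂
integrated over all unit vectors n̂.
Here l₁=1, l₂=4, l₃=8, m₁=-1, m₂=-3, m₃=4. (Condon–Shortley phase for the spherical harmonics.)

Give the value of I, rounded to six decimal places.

|1−4|≤8≤1+4 violated ⇒ I = 0

0.000000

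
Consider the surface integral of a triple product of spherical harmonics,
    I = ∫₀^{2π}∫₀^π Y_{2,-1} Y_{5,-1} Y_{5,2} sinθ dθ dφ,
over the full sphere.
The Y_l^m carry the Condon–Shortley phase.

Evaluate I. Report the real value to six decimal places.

0.104819

Checks pass: Σm=0; 12 even; l₃=5∈[3,7].
(2·2+1)(2·5+1)(2·5+1) = 605
Δ: 2! 2! 8! / 13! → 1/38610
sum: t=0:+1/2880 t=1:−1/576 t=2:+1/2880 = -1/960
3j²(2 5 5; 0 0 0) = Δ·Π!·Σ² = 10/429  (sign +1)
sum: t=1:−1/1440 t=2:+1/2880 = -1/2880
3j²(2 5 5; -1 -1 2) = Δ·Π!·Σ² = 7/715  (sign +1)
combine: 4πI² = 605·10/429·7/715 = 70/507
take √, sign +1: I = 0.10481902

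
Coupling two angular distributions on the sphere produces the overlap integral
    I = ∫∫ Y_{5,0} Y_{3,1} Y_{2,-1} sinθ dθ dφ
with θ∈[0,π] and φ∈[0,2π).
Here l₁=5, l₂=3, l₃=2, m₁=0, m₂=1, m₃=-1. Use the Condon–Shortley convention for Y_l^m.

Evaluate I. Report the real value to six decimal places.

Checks pass: Σm=0; 10 even; l₃=2∈[2,8].
(2·5+1)(2·3+1)(2·2+1) = 385
Δ: 6! 4! 0! / 11! → 1/2310
sum: t=3:−1/144 = -1/144
3j²(5 3 2; 0 0 0) = Δ·Π!·Σ² = 10/231  (sign -1)
sum: t=4:+1/288 = 1/288
3j²(5 3 2; 0 1 -1) = Δ·Π!·Σ² = 5/231  (sign -1)
combine: 4πI² = 385·10/231·5/231 = 250/693
take √, sign +1: I = 0.16943318

0.169433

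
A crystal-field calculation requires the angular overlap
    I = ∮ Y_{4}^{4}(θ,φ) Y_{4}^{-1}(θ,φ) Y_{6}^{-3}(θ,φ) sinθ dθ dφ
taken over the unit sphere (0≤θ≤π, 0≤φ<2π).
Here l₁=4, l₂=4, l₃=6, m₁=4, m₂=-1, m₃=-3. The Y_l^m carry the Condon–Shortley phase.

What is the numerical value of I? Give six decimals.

Rules hold: Σm=0, L=14 even, 0≤6≤8.
N = 9·9·13 = 1053
Δ = 2!·6!·6!/15! = 1/1261260
Racah Σ t=0..2: t=0:+1/4608 t=1:−1/1296 t=2:+1/4608 = -7/20736
⇒ 3j(4 4 6; 0 0 0)² = 20/1287, sgn -1
Racah Σ t=0..0: t=0:+1/51840 = 1/51840
⇒ 3j(4 4 6; 4 -1 -3)² = 8/429, sgn -1
4πI² = N·(3j₀)²·(3jₘ)² = 480/1573
I = +1·√(0.305149/4π) = 0.15583009

0.155830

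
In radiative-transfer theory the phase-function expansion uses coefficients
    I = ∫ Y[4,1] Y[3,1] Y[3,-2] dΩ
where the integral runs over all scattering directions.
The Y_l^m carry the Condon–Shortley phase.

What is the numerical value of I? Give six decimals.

m-sum 0 ✓  L=10 even ✓  1≤3≤7 ✓
Π(2lᵢ+1) = 9×7×7 = 441
triangle coeff Δ(4,3,3) = 1/34650
Σ_t [1,3]: t=1:−1/72 t=2:+1/16 t=3:−1/72 = 5/144
(3j)²=2/77 [(4 3 3; 0 0 0)], sign=-1
Σ_t [2,3]: t=2:+1/48 t=3:−1/144 = 1/72
(3j)²=16/693 [(4 3 3; 1 1 -2)], sign=-1
⇒ 4πI² = 32/121
I = (+1)√(32/121/(4π)) = 0.14506992

0.145070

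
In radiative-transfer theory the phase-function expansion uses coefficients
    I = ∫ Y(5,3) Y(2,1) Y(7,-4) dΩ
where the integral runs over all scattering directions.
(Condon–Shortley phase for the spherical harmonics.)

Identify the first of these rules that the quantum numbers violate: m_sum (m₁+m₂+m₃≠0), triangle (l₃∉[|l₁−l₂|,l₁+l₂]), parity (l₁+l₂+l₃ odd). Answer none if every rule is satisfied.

none

m₁+m₂+m₃ = 3 + 1 − 4 = 0  ✓
triangle: |5−2|=3 ≤ l₃=7 ≤ 5+2=7  ✓
parity: l₁+l₂+l₃ = 14 is even  ✓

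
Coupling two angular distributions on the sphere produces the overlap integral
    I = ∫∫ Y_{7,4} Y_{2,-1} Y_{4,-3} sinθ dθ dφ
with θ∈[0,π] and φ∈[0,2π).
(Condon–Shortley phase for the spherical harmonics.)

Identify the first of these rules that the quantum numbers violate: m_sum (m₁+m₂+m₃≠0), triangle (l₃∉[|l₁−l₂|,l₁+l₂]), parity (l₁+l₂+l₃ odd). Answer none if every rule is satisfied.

azimuthal sum: 4 − 1 − 3 = 0  ✓
5 ≤ 4 ≤ 9 (triangle on l)  ✗
L = 7 + 2 + 4 = 13 (odd)

triangle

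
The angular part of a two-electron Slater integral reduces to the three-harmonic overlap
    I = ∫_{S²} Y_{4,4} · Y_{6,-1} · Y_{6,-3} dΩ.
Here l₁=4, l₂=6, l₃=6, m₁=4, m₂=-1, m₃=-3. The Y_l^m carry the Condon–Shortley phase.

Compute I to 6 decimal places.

-0.167630

Rules hold: Σm=0, L=16 even, 2≤6≤10.
N = 9·13·13 = 1521
Δ = 4!·4!·8!/17! = 1/15315300
Racah Σ t=0..4: t=0:+1/829440 t=1:−1/25920 t=2:+1/9216 t=3:−1/25920 t=4:+1/829440 = 7/207360
⇒ 3j(4 6 6; 0 0 0)² = 28/2431, sgn +1
Racah Σ t=0..0: t=0:+1/414720 = 1/414720
⇒ 3j(4 6 6; 4 -1 -3)² = 49/2431, sgn -1
4πI² = N·(3j₀)²·(3jₘ)² = 12348/34969
I = -1·√(0.353113/4π) = -0.16763001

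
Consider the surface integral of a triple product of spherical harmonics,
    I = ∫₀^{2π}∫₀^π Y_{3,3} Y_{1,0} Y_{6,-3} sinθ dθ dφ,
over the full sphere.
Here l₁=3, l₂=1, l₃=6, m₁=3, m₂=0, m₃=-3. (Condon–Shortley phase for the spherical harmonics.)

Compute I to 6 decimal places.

triangle: need 2≤l₃≤4, have 6; I=0

0.000000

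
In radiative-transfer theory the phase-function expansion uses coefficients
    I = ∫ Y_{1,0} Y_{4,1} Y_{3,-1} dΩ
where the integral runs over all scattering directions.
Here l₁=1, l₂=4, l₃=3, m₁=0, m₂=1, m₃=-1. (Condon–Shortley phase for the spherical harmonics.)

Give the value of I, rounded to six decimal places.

-0.238414

m-sum 0 ✓  L=8 even ✓  3≤3≤5 ✓
Π(2lᵢ+1) = 3×9×7 = 189
triangle coeff Δ(1,4,3) = 1/252
Σ_t [1,1]: t=1:−1/36 = -1/36
(3j)²=4/63 [(1 4 3; 0 0 0)], sign=+1
Σ_t [1,1]: t=1:−1/48 = -1/48
(3j)²=5/84 [(1 4 3; 0 1 -1)], sign=-1
⇒ 4πI² = 5/7
I = (-1)√(5/7/(4π)) = -0.23841361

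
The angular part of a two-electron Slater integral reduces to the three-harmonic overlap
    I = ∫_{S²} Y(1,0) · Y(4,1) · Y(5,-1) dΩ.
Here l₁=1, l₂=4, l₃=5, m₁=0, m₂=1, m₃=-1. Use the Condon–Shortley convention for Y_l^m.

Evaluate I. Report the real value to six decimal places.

-0.240571

Checks pass: Σm=0; 10 even; l₃=5∈[3,5].
(2·1+1)(2·4+1)(2·5+1) = 297
Δ: 0! 2! 8! / 11! → 1/495
sum: t=0:+1/576 = 1/576
3j²(1 4 5; 0 0 0) = Δ·Π!·Σ² = 5/99  (sign -1)
sum: t=0:+1/720 = 1/720
3j²(1 4 5; 0 1 -1) = Δ·Π!·Σ² = 8/165  (sign +1)
combine: 4πI² = 297·5/99·8/165 = 8/11
take √, sign -1: I = -0.24057125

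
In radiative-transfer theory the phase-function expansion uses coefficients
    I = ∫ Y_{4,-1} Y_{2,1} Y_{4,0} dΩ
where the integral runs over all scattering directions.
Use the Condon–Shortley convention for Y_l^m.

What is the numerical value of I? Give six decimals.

-0.044869

Checks pass: Σm=0; 10 even; l₃=4∈[2,6].
(2·4+1)(2·2+1)(2·4+1) = 405
Δ: 2! 6! 2! / 11! → 1/13860
sum: t=0:+1/192 t=1:−1/36 t=2:+1/192 = -5/288
3j²(4 2 4; 0 0 0) = Δ·Π!·Σ² = 20/693  (sign -1)
sum: t=1:−1/96 t=2:+1/72 = 1/288
3j²(4 2 4; -1 1 0) = Δ·Π!·Σ² = 1/462  (sign +1)
combine: 4πI² = 405·20/693·1/462 = 150/5929
take √, sign -1: I = -0.04486937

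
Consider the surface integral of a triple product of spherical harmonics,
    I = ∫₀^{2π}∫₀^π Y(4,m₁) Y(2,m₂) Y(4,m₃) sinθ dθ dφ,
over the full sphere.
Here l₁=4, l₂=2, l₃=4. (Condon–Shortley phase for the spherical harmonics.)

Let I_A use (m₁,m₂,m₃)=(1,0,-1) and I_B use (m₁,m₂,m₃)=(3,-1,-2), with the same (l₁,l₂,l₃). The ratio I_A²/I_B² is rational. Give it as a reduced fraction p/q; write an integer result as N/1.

Shared (l₁,l₂,l₃)=(4,2,4): N and (l;000)² cancel in I_A²/I_B².
A: Δ = 2!·6!·2!/11! = 1/13860; Racah Σ t=0..2: t=0:+1/144 t=1:−1/48 t=2:+1/480 = -17/1440; ⇒ 3j(4 2 4; 1 0 -1)² = 289/13860, sgn +1
B: Δ = 2!·6!·2!/11! = 1/13860; Racah Σ t=0..1: t=0:+1/240 t=1:−1/1440 = 1/288; ⇒ 3j(4 2 4; 3 -1 -2)² = 5/132, sgn +1
I_A²/I_B² = (289/13860)/(5/132) = 289/525

289/525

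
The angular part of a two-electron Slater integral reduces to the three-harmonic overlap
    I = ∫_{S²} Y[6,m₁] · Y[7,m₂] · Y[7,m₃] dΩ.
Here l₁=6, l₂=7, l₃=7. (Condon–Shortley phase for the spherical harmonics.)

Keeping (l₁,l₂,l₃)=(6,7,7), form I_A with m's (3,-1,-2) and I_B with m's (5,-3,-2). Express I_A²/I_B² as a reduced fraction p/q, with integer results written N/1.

l's match ⇒ only the (l;m) 3-j factors differ between A and B.
A: triangle coeff Δ(6,7,7) = 1/2444321880; Σ_t [0,3]: t=0:+1/37324800 t=1:−1/4147200 t=2:+1/3317760 t=3:−1/18662400 = 1/29859840; (3j)²=175/138567 [(6 7 7; 3 -1 -2)], sign=-1
B: triangle coeff Δ(6,7,7) = 1/2444321880; Σ_t [0,1]: t=0:+1/49766400 t=1:−1/62208000 = 1/248832000; (3j)²=21/20995 [(6 7 7; 5 -3 -2)], sign=-1
I_A²/I_B² = (175/138567)/(21/20995) = 125/99

125/99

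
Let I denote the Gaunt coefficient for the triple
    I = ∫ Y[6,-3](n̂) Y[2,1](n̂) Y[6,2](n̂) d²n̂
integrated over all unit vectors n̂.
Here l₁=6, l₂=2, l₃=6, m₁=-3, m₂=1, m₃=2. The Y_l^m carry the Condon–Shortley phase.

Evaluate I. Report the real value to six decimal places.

-0.140463

m-sum 0 ✓  L=14 even ✓  4≤6≤8 ✓
Π(2lᵢ+1) = 13×5×13 = 845
triangle coeff Δ(6,2,6) = 1/90090
Σ_t [0,2]: t=0:+1/69120 t=1:−1/14400 t=2:+1/69120 = -7/172800
(3j)²=14/715 [(6 2 6; 0 0 0)], sign=-1
Σ_t [1,2]: t=1:−1/161280 t=2:+1/60480 = 1/96768
(3j)²=15/1001 [(6 2 6; -3 1 2)], sign=+1
⇒ 4πI² = 30/121
I = (-1)√(30/121/(4π)) = -0.14046335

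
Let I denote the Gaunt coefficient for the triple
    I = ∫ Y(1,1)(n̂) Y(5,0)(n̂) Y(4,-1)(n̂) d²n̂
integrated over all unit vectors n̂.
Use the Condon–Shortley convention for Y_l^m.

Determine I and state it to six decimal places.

Checks pass: Σm=0; 10 even; l₃=4∈[4,6].
(2·1+1)(2·5+1)(2·4+1) = 297
Δ: 2! 0! 8! / 11! → 1/495
sum: t=1:−1/576 = -1/576
3j²(1 5 4; 0 0 0) = Δ·Π!·Σ² = 5/99  (sign -1)
sum: t=0:+1/1440 = 1/1440
3j²(1 5 4; 1 0 -1) = Δ·Π!·Σ² = 2/99  (sign -1)
combine: 4πI² = 297·5/99·2/99 = 10/33
take √, sign +1: I = 0.15528807

0.155288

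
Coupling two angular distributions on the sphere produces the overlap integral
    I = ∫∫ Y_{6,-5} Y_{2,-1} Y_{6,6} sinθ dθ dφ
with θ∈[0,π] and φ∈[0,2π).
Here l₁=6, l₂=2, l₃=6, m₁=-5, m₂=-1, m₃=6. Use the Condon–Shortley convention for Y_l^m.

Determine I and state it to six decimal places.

m-sum 0 ✓  L=14 even ✓  4≤6≤8 ✓
Π(2lᵢ+1) = 13×5×13 = 845
triangle coeff Δ(6,2,6) = 1/90090
Σ_t [0,2]: t=0:+1/69120 t=1:−1/14400 t=2:+1/69120 = -7/172800
(3j)²=14/715 [(6 2 6; 0 0 0)], sign=-1
Σ_t [1,1]: t=1:−1/7257600 = -1/7257600
(3j)²=11/455 [(6 2 6; -5 -1 6)], sign=-1
⇒ 4πI² = 2/5
I = (+1)√(2/5/(4π)) = 0.17841241

0.178412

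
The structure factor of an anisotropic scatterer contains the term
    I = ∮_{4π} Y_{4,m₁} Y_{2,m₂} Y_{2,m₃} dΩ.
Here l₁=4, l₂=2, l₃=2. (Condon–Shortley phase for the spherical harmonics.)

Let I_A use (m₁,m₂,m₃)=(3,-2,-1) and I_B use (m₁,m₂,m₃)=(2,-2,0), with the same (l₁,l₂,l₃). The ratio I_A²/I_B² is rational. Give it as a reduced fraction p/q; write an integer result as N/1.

Shared (l₁,l₂,l₃)=(4,2,2): N and (l;000)² cancel in I_A²/I_B².
A: Δ = 4!·4!·0!/9! = 1/630; Racah Σ t=0..0: t=0:+1/144 = 1/144; ⇒ 3j(4 2 2; 3 -2 -1)² = 1/18, sgn -1
B: Δ = 4!·4!·0!/9! = 1/630; Racah Σ t=0..0: t=0:+1/96 = 1/96; ⇒ 3j(4 2 2; 2 -2 0)² = 1/42, sgn +1
I_A²/I_B² = (1/18)/(1/42) = 7/3

7/3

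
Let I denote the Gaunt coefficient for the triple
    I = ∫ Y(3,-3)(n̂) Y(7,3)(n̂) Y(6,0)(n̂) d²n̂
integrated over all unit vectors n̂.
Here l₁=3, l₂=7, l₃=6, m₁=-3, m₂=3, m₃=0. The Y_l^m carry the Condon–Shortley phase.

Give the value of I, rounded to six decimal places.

Rules hold: Σm=0, L=16 even, 4≤6≤10.
N = 7·15·13 = 1365
Δ = 4!·2!·10!/17! = 1/2042040
Racah Σ t=1..3: t=1:−1/207360 t=2:+1/57600 t=3:−1/207360 = 1/129600
⇒ 3j(3 7 6; 0 0 0)² = 168/12155, sgn +1
Racah Σ t=4..4: t=4:+1/829440 = 1/829440
⇒ 3j(3 7 6; -3 3 0)² = 225/9724, sgn +1
4πI² = N·(3j₀)²·(3jₘ)² = 198450/454597
I = +1·√(0.43654/4π) = 0.18638345

0.186383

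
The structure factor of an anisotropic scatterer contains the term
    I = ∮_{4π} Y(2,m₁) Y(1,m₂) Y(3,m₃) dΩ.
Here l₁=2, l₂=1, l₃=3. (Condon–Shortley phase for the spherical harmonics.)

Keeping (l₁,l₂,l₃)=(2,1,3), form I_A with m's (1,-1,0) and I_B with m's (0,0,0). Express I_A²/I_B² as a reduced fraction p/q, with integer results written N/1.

l's match ⇒ only the (l;m) 3-j factors differ between A and B.
A: triangle coeff Δ(2,1,3) = 1/105; Σ_t [0,0]: t=0:+1/12 = 1/12; (3j)²=1/35 [(2 1 3; 1 -1 0)], sign=-1
B: triangle coeff Δ(2,1,3) = 1/105; Σ_t [0,0]: t=0:+1/4 = 1/4; (3j)²=3/35 [(2 1 3; 0 0 0)], sign=-1
I_A²/I_B² = (1/35)/(3/35) = 1/3

1/3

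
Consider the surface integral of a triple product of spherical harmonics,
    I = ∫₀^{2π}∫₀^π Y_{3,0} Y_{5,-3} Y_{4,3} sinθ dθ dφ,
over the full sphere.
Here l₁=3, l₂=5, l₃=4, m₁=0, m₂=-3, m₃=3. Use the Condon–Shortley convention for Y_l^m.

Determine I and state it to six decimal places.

0.103862

Rules hold: Σm=0, L=12 even, 2≤4≤8.
N = 7·11·9 = 693
Δ = 4!·2!·6!/13! = 1/180180
Racah Σ t=1..3: t=1:−1/576 t=2:+1/144 t=3:−1/576 = 1/288
⇒ 3j(3 5 4; 0 0 0)² = 20/1001, sgn +1
Racah Σ t=1..2: t=1:−1/1440 t=2:+1/2880 = -1/2880
⇒ 3j(3 5 4; 0 -3 3)² = 7/715, sgn +1
4πI² = N·(3j₀)²·(3jₘ)² = 252/1859
I = +1·√(0.135557/4π) = 0.10386175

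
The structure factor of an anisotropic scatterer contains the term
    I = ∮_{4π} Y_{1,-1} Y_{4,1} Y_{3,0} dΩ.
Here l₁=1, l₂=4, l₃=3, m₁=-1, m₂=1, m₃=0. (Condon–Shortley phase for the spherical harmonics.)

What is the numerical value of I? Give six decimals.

Checks pass: Σm=0; 8 even; l₃=3∈[3,5].
(2·1+1)(2·4+1)(2·3+1) = 189
Δ: 2! 0! 6! / 9! → 1/252
sum: t=1:−1/36 = -1/36
3j²(1 4 3; 0 0 0) = Δ·Π!·Σ² = 4/63  (sign +1)
sum: t=2:+1/72 = 1/72
3j²(1 4 3; -1 1 0) = Δ·Π!·Σ² = 5/126  (sign -1)
combine: 4πI² = 189·4/63·5/126 = 10/21
take √, sign -1: I = -0.19466390

-0.194664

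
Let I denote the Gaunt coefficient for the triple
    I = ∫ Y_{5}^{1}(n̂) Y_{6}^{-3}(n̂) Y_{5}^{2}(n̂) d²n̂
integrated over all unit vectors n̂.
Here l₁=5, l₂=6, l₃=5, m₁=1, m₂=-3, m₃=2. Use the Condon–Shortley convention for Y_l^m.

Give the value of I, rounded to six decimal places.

-0.071298

Rules hold: Σm=0, L=16 even, 1≤5≤11.
N = 11·13·11 = 1573
Δ = 6!·4!·6!/17! = 1/28588560
Racah Σ t=1..5: t=1:−1/345600 t=2:+1/13824 t=3:−1/5184 t=4:+1/13824 t=5:−1/345600 = -7/129600
⇒ 3j(5 6 5; 0 0 0)² = 80/7293, sgn +1
Racah Σ t=0..3: t=0:+1/622080 t=1:−1/34560 t=2:+1/23040 t=3:−1/155520 = 1/103680
⇒ 3j(5 6 5; 1 -3 2)² = 9/2431, sgn -1
4πI² = N·(3j₀)²·(3jₘ)² = 240/3757
I = -1·√(0.0638808/4π) = -0.07129845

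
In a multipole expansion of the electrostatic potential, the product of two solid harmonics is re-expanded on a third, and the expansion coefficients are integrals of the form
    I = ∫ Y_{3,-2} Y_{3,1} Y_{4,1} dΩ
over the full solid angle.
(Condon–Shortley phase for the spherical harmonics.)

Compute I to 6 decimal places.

m-sum 0 ✓  L=10 even ✓  0≤4≤6 ✓
Π(2lᵢ+1) = 7×7×9 = 441
triangle coeff Δ(3,3,4) = 1/34650
Σ_t [0,2]: t=0:+1/72 t=1:−1/16 t=2:+1/72 = -5/144
(3j)²=2/77 [(3 3 4; 0 0 0)], sign=-1
Σ_t [1,2]: t=1:−1/144 t=2:+1/48 = 1/72
(3j)²=16/693 [(3 3 4; -2 1 1)], sign=-1
⇒ 4πI² = 32/121
I = (+1)√(32/121/(4π)) = 0.14506992

0.145070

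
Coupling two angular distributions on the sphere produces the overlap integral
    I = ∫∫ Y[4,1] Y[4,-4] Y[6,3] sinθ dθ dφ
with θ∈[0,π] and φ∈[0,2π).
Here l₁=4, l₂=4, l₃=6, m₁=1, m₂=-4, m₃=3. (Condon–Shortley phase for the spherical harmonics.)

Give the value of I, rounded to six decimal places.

0.155830

Rules hold: Σm=0, L=14 even, 0≤6≤8.
N = 9·9·13 = 1053
Δ = 2!·6!·6!/15! = 1/1261260
Racah Σ t=0..2: t=0:+1/4608 t=1:−1/1296 t=2:+1/4608 = -7/20736
⇒ 3j(4 4 6; 0 0 0)² = 20/1287, sgn -1
Racah Σ t=0..0: t=0:+1/51840 = 1/51840
⇒ 3j(4 4 6; 1 -4 3)² = 8/429, sgn -1
4πI² = N·(3j₀)²·(3jₘ)² = 480/1573
I = +1·√(0.305149/4π) = 0.15583009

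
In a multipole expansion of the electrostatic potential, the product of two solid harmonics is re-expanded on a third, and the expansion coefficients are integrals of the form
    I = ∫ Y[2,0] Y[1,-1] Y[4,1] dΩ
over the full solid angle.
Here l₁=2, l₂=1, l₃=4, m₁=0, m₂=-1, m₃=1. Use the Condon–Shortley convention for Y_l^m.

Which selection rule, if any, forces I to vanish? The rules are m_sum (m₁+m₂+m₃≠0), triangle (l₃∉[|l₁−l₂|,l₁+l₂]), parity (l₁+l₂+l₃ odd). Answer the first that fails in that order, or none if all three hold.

m₁+m₂+m₃ = 0 − 1 + 1 = 0  ✓
triangle: |2−1|=1 ≤ l₃=4 ≤ 2+1=3  ✗
parity: l₁+l₂+l₃ = 7 is odd

triangle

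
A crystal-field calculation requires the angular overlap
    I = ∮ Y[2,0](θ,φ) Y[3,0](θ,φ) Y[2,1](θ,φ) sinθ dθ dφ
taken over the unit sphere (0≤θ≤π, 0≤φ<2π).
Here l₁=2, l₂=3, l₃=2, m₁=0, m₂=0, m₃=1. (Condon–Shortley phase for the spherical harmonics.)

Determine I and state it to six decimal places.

m-sum = 0 + 0 + 1 = 1 ≠ 0 ⇒ I = 0

0.000000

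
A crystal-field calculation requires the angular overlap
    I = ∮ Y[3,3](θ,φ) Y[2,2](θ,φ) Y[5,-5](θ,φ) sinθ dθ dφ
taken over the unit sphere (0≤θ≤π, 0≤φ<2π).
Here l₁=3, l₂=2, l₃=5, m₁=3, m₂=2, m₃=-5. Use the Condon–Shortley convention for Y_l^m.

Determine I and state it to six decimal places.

Checks pass: Σm=0; 10 even; l₃=5∈[1,5].
(2·3+1)(2·2+1)(2·5+1) = 385
Δ: 0! 6! 4! / 11! → 1/2310
sum: t=0:+1/144 = 1/144
3j²(3 2 5; 0 0 0) = Δ·Π!·Σ² = 10/231  (sign -1)
sum: t=0:+1/17280 = 1/17280
3j²(3 2 5; 3 2 -5) = Δ·Π!·Σ² = 1/11  (sign +1)
combine: 4πI² = 385·10/231·1/11 = 50/33
take √, sign -1: I = -0.34723469

-0.347235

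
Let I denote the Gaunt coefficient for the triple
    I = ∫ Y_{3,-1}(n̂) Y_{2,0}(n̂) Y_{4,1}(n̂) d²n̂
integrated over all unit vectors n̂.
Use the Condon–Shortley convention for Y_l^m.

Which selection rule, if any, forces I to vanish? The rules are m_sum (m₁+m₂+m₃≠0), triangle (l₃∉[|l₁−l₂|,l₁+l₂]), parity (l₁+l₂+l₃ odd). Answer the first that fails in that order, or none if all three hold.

parity

m₁+m₂+m₃ = -1 + 0 + 1 = 0  ✓
triangle: |3−2|=1 ≤ l₃=4 ≤ 3+2=5  ✓
parity: l₁+l₂+l₃ = 9 is odd  ✗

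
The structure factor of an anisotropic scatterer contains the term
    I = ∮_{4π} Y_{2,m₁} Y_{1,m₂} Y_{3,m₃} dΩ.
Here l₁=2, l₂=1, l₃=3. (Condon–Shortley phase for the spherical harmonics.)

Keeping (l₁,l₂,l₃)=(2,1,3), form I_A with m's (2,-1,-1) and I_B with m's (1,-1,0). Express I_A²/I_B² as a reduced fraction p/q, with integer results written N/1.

1/3

Same 2,1,3: normalisation and zero-m 3j drop out of the ratio.
A: Δ: 0! 4! 2! / 7! → 1/105; sum: t=0:+1/48 = 1/48; 3j²(2 1 3; 2 -1 -1) = Δ·Π!·Σ² = 1/105  (sign +1)
B: Δ: 0! 4! 2! / 7! → 1/105; sum: t=0:+1/12 = 1/12; 3j²(2 1 3; 1 -1 0) = Δ·Π!·Σ² = 1/35  (sign -1)
I_A²/I_B² = (1/105)/(1/35) = 1/3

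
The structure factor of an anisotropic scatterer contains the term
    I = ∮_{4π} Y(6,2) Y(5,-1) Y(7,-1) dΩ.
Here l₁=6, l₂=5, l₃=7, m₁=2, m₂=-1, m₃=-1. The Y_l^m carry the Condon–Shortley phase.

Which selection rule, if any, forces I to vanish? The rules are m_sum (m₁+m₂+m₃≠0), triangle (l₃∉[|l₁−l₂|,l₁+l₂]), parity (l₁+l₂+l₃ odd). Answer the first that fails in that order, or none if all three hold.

none

azimuthal sum: 2 − 1 − 1 = 0  ✓
1 ≤ 7 ≤ 11 (triangle on l)  ✓
L = 6 + 5 + 7 = 18 (even)  ✓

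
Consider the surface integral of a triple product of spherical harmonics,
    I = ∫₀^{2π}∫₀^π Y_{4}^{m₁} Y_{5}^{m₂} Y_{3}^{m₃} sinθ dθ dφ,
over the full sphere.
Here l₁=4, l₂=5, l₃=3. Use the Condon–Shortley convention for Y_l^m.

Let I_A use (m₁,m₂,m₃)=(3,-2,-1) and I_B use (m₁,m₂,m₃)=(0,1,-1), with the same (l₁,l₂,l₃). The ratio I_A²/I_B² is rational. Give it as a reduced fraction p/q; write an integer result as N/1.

2401/605

l's match ⇒ only the (l;m) 3-j factors differ between A and B.
A: triangle coeff Δ(4,5,3) = 1/180180; Σ_t [0,1]: t=0:+1/4320 t=1:−1/960 = -7/8640; (3j)²=343/12870 [(4 5 3; 3 -2 -1)], sign=-1
B: triangle coeff Δ(4,5,3) = 1/180180; Σ_t [2,4]: t=2:+1/2304 t=3:−1/216 t=4:+1/384 = -11/6912; (3j)²=11/1638 [(4 5 3; 0 1 -1)], sign=-1
I_A²/I_B² = (343/12870)/(11/1638) = 2401/605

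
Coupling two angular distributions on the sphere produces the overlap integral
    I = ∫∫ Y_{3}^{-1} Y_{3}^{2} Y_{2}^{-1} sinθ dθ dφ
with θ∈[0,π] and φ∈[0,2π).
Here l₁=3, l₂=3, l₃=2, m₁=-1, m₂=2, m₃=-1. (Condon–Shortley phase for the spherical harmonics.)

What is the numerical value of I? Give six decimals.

0.162868

Rules hold: Σm=0, L=8 even, 0≤2≤6.
N = 7·7·5 = 245
Δ = 4!·2!·2!/9! = 1/3780
Racah Σ t=1..3: t=1:−1/24 t=2:+1/4 t=3:−1/24 = 1/6
⇒ 3j(3 3 2; 0 0 0)² = 4/105, sgn +1
Racah Σ t=3..4: t=3:−1/12 t=4:+1/48 = -1/16
⇒ 3j(3 3 2; -1 2 -1)² = 1/28, sgn +1
4πI² = N·(3j₀)²·(3jₘ)² = 1/3
I = +1·√(0.333333/4π) = 0.16286750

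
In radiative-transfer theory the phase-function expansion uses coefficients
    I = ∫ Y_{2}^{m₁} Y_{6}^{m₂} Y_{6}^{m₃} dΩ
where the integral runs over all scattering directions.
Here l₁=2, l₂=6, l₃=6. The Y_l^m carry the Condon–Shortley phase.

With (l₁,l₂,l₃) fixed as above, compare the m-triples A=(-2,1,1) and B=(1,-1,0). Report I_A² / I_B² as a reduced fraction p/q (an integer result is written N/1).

l's match ⇒ only the (l;m) 3-j factors differ between A and B.
A: triangle coeff Δ(2,6,6) = 1/90090; Σ_t [2,2]: t=2:+1/57600 = 1/57600; (3j)²=21/715 [(2 6 6; -2 1 1)], sign=-1
B: triangle coeff Δ(2,6,6) = 1/90090; Σ_t [0,1]: t=0:+1/28800 t=1:−1/34560 = 1/172800; (3j)²=1/1430 [(2 6 6; 1 -1 0)], sign=+1
I_A²/I_B² = (21/715)/(1/1430) = 42/1

42/1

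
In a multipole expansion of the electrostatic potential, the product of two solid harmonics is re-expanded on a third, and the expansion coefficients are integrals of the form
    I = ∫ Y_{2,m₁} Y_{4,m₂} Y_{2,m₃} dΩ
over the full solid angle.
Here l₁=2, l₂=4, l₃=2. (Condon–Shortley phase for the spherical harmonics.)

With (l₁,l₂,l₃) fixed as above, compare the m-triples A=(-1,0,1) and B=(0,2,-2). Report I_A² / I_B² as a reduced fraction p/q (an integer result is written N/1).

16/15

Same 2,4,2: normalisation and zero-m 3j drop out of the ratio.
A: Δ: 4! 0! 4! / 9! → 1/630; sum: t=3:−1/36 = -1/36; 3j²(2 4 2; -1 0 1) = Δ·Π!·Σ² = 8/315  (sign +1)
B: Δ: 4! 0! 4! / 9! → 1/630; sum: t=2:+1/96 = 1/96; 3j²(2 4 2; 0 2 -2) = Δ·Π!·Σ² = 1/42  (sign +1)
I_A²/I_B² = (8/315)/(1/42) = 16/15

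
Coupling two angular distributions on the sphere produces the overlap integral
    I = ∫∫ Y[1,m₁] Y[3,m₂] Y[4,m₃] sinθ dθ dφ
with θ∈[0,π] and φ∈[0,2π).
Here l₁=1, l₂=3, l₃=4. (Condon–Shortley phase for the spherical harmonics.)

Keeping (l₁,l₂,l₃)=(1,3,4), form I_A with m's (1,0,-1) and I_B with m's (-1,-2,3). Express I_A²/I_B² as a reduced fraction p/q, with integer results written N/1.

Shared (l₁,l₂,l₃)=(1,3,4): N and (l;000)² cancel in I_A²/I_B².
A: Δ = 0!·2!·6!/9! = 1/252; Racah Σ t=0..0: t=0:+1/72 = 1/72; ⇒ 3j(1 3 4; 1 0 -1)² = 5/126, sgn -1
B: Δ = 0!·2!·6!/9! = 1/252; Racah Σ t=0..0: t=0:+1/240 = 1/240; ⇒ 3j(1 3 4; -1 -2 3)² = 1/12, sgn -1
I_A²/I_B² = (5/126)/(1/12) = 10/21

10/21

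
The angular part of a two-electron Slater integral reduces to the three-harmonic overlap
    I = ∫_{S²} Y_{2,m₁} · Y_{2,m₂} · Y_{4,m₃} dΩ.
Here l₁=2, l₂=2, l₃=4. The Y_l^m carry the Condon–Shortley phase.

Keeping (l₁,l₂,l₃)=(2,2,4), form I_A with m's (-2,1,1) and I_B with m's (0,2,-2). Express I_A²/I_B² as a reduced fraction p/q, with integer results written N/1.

Shared (l₁,l₂,l₃)=(2,2,4): N and (l;000)² cancel in I_A²/I_B².
A: Δ = 0!·4!·4!/9! = 1/630; Racah Σ t=0..0: t=0:+1/144 = 1/144; ⇒ 3j(2 2 4; -2 1 1)² = 1/126, sgn -1
B: Δ = 0!·4!·4!/9! = 1/630; Racah Σ t=0..0: t=0:+1/96 = 1/96; ⇒ 3j(2 2 4; 0 2 -2)² = 1/42, sgn +1
I_A²/I_B² = (1/126)/(1/42) = 1/3

1/3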